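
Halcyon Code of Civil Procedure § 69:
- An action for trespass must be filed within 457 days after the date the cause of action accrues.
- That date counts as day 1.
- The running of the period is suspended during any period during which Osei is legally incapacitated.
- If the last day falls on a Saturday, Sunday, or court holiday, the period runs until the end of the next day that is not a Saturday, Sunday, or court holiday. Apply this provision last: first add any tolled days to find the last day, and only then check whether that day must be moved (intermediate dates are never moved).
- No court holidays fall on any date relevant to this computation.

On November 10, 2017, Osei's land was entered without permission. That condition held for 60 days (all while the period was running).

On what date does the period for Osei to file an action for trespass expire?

April 10, 2019

Counting November 10, 2017 as day 1, day 457 is February 9, 2019.
Tolling adds 60 days: February 9, 2019 + 60 days = April 10, 2019.
April 10, 2019 is a Wednesday and not a court holiday, so no extension applies.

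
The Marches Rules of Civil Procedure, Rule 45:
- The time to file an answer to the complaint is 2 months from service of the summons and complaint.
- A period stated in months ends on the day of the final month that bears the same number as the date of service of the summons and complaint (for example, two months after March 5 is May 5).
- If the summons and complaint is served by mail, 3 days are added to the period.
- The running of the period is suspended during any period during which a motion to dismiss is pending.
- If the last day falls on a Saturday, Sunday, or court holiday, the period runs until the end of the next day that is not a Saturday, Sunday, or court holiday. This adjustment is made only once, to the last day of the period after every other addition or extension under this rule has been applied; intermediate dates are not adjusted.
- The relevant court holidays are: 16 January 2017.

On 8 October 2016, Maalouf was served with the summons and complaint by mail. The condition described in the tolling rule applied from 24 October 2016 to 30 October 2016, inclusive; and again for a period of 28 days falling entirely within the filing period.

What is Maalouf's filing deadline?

January 17, 2017

2 months after 8 October 2016 is December 8, 2016.
Service was by mail, adding 3 days: December 8, 2016 + 3 days = December 11, 2016.
From October 24, 2016 through October 30, 2016 inclusive is 7 days; tolling adds 7 days: December 11, 2016 + 7 days = December 18, 2016.
Tolling adds 28 days: December 18, 2016 + 28 days = January 15, 2017.
January 15, 2017 is Sunday; January 16, 2017 is a listed holiday. The next qualifying day is January 17, 2017.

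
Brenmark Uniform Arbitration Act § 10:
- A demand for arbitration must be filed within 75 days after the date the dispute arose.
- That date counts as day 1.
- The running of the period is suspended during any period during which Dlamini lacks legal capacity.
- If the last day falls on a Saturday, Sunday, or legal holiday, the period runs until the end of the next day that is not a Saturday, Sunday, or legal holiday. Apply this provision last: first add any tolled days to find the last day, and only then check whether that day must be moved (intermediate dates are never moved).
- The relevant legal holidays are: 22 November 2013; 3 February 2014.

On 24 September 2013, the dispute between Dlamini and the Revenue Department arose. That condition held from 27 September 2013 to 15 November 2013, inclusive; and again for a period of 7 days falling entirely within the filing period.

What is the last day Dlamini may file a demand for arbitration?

February 4, 2014

Counting 24 September 2013 as day 1, day 75 is December 7, 2013.
From September 27, 2013 through November 15, 2013 inclusive is 50 days; tolling adds 50 days: December 7, 2013 + 50 days = January 26, 2014.
Tolling adds 7 days: January 26, 2014 + 7 days = February 2, 2014.
February 2, 2014 is Sunday; February 3, 2014 is a listed holiday. The next qualifying day is February 4, 2014.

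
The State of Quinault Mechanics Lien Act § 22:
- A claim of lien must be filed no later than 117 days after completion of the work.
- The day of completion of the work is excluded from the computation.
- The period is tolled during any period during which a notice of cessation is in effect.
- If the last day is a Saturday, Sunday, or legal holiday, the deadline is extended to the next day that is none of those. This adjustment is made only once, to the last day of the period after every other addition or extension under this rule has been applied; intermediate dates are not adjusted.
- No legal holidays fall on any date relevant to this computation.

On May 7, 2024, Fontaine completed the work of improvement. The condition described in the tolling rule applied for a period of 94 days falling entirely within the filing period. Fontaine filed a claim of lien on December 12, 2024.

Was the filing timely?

117 days after May 7, 2024 is September 1, 2024.
Tolling adds 94 days: September 1, 2024 + 94 days = December 4, 2024.
December 4, 2024 is a Wednesday and not a legal holiday, so no extension applies.
The deadline is December 4, 2024; the filing on December 12, 2024 is after that date.

No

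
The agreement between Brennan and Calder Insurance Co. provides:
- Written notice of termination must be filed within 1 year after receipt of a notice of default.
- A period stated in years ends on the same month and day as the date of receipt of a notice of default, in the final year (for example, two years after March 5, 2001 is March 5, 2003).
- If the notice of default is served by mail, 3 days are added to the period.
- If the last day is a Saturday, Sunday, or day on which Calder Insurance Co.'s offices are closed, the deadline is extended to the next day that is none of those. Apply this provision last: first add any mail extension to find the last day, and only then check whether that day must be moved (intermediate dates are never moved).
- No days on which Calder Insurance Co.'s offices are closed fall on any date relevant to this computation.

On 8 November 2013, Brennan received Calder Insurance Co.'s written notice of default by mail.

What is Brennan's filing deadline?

1 year after 8 November 2013 is November 8, 2014.
Service was by mail, adding 3 days: November 8, 2014 + 3 days = November 11, 2014.
November 11, 2014 is a Tuesday and not a day on which Calder Insurance Co.'s offices are closed, so no extension applies.

November 11, 2014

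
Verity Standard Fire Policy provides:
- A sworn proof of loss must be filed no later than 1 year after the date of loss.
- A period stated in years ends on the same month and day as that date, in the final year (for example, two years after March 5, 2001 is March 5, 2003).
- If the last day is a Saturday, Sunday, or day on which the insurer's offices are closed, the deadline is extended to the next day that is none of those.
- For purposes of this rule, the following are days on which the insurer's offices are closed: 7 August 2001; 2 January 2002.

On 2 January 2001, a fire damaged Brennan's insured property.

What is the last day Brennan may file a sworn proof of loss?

1 year after 2 January 2001 is January 2, 2002.
January 2, 2002 is a listed holiday. The next qualifying day is January 3, 2002.

January 3, 2002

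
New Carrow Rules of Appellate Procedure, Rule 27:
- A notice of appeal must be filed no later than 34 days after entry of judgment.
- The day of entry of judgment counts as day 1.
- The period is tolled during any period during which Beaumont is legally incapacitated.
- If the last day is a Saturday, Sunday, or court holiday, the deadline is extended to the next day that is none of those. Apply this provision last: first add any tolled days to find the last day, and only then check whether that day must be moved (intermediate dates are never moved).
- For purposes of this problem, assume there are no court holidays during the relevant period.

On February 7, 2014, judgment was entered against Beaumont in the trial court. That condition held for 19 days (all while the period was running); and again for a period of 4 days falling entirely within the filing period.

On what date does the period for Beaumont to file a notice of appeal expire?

Counting February 7, 2014 as day 1, day 34 is March 12, 2014.
Tolling adds 19 days: March 12, 2014 + 19 days = March 31, 2014.
Tolling adds 4 days: March 31, 2014 + 4 days = April 4, 2014.
April 4, 2014 is a Friday and not a court holiday, so no extension applies.

April 4, 2014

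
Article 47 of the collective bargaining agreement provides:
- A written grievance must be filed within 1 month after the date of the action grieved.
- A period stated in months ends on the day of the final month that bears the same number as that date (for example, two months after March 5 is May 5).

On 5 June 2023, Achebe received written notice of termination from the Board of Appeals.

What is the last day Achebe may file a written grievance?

1 month after 5 June 2023 is July 5, 2023.

July 5, 2023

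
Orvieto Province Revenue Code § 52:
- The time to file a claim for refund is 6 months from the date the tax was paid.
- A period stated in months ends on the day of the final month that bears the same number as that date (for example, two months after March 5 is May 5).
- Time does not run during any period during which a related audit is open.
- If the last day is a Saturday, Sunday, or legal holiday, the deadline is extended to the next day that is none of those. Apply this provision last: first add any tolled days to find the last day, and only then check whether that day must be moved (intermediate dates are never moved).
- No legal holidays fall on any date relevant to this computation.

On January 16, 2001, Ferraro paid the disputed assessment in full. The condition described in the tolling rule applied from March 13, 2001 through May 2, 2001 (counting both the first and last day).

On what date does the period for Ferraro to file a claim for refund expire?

6 months after January 16, 2001 is July 16, 2001.
From March 13, 2001 through May 2, 2001 inclusive is 51 days; tolling adds 51 days: July 16, 2001 + 51 days = September 5, 2001.
September 5, 2001 is a Wednesday and not a legal holiday, so no extension applies.

September 5, 2001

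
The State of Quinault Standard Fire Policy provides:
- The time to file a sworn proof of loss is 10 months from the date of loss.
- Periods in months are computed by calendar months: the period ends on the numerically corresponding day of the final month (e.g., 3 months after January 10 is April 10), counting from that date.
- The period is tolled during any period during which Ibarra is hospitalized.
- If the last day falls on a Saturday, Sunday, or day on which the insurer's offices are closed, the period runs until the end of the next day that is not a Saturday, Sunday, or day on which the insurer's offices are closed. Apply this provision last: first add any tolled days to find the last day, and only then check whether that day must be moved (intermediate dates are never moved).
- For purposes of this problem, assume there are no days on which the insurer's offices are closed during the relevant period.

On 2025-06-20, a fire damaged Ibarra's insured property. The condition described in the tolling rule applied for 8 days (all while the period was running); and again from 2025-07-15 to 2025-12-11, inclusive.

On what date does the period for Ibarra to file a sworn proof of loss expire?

September 25, 2026

10 months after 2025-06-20 is April 20, 2026.
Tolling adds 8 days: April 20, 2026 + 8 days = April 28, 2026.
From July 15, 2025 through December 11, 2025 inclusive is 150 days; tolling adds 150 days: April 28, 2026 + 150 days = September 25, 2026.
September 25, 2026 is a Friday and not a day on which the insurer's offices are closed, so no extension applies.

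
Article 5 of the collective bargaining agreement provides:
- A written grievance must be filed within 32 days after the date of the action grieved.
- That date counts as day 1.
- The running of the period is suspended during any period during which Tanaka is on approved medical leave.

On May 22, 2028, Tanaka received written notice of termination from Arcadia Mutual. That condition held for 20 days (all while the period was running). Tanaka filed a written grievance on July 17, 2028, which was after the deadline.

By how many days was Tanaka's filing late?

5 days

Counting May 22, 2028 as day 1, day 32 is June 22, 2028.
Tolling adds 20 days: June 22, 2028 + 20 days = July 12, 2028.
The deadline is July 12, 2028; from July 12, 2028 to July 17, 2028 is 5 days.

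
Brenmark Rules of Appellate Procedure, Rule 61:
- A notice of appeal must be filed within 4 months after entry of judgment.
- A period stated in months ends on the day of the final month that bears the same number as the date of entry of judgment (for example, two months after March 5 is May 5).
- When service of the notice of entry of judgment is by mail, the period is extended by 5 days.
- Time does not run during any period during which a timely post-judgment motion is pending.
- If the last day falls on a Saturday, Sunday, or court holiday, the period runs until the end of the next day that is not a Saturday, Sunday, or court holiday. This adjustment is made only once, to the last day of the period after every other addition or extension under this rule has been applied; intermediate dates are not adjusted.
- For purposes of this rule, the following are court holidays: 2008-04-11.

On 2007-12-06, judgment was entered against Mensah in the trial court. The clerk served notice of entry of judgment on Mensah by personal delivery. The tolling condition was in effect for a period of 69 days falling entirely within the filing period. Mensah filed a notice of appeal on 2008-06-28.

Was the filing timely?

4 months after 2007-12-06 is April 6, 2008.
Service was not by mail, so no mail extension applies.
Tolling adds 69 days: April 6, 2008 + 69 days = June 14, 2008.
June 14, 2008 is Saturday; June 15, 2008 is Sunday. The next qualifying day is June 16, 2008.
The deadline is June 16, 2008; the filing on June 28, 2008 is after that date.

No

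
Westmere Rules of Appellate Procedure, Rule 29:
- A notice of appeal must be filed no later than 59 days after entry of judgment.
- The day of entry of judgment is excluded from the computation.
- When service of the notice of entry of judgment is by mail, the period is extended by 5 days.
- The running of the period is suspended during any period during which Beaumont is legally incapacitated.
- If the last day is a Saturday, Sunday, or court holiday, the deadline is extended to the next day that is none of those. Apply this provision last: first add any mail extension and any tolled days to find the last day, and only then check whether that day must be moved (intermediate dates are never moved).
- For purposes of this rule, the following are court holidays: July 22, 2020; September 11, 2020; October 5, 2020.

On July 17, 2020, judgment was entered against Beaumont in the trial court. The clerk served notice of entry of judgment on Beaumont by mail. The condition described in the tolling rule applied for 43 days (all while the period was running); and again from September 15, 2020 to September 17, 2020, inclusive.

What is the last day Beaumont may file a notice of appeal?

November 4, 2020

59 days after July 17, 2020 is September 14, 2020.
Service was by mail, adding 5 days: September 14, 2020 + 5 days = September 19, 2020.
Tolling adds 43 days: September 19, 2020 + 43 days = November 1, 2020.
From September 15, 2020 through September 17, 2020 inclusive is 3 days; tolling adds 3 days: November 1, 2020 + 3 days = November 4, 2020.
November 4, 2020 is a Wednesday and not a court holiday, so no extension applies.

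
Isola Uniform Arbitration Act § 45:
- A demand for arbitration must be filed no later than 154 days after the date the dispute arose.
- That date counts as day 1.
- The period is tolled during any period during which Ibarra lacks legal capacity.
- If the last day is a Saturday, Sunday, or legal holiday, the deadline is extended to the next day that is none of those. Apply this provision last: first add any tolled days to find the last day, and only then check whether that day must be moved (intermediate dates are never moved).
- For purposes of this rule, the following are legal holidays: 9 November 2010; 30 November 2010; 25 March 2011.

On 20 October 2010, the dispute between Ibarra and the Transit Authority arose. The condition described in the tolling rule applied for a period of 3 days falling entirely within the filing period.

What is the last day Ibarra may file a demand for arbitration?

March 28, 2011

Counting 20 October 2010 as day 1, day 154 is March 22, 2011.
Tolling adds 3 days: March 22, 2011 + 3 days = March 25, 2011.
March 25, 2011 is a listed holiday; March 26, 2011 is Saturday; March 27, 2011 is Sunday. The next qualifying day is March 28, 2011.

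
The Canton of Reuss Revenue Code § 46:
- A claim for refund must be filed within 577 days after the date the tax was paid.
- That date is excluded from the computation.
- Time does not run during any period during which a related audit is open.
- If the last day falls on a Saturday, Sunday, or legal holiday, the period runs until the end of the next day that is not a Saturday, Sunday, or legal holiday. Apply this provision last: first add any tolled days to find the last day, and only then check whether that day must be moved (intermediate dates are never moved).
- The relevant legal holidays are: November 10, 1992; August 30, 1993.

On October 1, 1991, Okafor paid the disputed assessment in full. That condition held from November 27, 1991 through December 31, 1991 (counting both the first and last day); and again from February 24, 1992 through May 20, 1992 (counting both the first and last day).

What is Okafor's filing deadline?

577 days after October 1, 1991 is April 30, 1993.
From November 27, 1991 through December 31, 1991 inclusive is 35 days; tolling adds 35 days: April 30, 1993 + 35 days = June 4, 1993.
From February 24, 1992 through May 20, 1992 inclusive is 87 days; tolling adds 87 days: June 4, 1993 + 87 days = August 30, 1993.
August 30, 1993 is a listed holiday. The next qualifying day is August 31, 1993.

August 31, 1993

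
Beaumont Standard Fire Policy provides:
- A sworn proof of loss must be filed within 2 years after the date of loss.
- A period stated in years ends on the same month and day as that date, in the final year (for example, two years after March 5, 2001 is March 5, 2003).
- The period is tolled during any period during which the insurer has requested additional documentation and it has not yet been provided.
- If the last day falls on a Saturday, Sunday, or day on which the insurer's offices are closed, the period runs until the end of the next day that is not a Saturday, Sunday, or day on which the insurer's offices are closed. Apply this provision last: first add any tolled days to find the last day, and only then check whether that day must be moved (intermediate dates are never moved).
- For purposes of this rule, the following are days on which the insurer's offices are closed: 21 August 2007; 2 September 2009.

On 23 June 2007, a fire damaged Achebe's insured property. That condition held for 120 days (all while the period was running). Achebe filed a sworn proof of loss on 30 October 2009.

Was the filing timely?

2 years after 23 June 2007 is June 23, 2009.
Tolling adds 120 days: June 23, 2009 + 120 days = October 21, 2009.
October 21, 2009 is a Wednesday and not a day on which the insurer's offices are closed, so no extension applies.
The deadline is October 21, 2009; the filing on October 30, 2009 is after that date.

No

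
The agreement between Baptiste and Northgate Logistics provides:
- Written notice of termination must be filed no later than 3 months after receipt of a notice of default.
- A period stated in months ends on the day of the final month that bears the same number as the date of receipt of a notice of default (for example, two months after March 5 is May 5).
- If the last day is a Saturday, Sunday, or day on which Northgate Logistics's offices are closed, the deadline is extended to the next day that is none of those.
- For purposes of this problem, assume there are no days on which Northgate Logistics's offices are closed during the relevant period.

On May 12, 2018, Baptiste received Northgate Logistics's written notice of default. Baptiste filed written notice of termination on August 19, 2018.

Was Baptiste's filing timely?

3 months after May 12, 2018 is August 12, 2018.
August 12, 2018 is Sunday. The next qualifying day is August 13, 2018.
The deadline is August 13, 2018; the filing on August 19, 2018 is after that date.

No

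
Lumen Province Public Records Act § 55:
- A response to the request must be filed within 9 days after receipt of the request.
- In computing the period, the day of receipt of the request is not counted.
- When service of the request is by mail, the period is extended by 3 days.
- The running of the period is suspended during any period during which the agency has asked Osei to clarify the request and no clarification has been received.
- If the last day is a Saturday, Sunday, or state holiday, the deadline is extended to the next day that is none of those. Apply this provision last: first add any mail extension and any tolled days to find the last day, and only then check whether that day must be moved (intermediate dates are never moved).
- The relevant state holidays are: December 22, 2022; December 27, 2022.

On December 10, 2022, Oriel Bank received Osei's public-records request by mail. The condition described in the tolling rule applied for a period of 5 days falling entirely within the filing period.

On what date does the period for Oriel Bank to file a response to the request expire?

December 28, 2022

9 days after December 10, 2022 is December 19, 2022.
Service was by mail, adding 3 days: December 19, 2022 + 3 days = December 22, 2022.
Tolling adds 5 days: December 22, 2022 + 5 days = December 27, 2022.
December 27, 2022 is a listed holiday. The next qualifying day is December 28, 2022.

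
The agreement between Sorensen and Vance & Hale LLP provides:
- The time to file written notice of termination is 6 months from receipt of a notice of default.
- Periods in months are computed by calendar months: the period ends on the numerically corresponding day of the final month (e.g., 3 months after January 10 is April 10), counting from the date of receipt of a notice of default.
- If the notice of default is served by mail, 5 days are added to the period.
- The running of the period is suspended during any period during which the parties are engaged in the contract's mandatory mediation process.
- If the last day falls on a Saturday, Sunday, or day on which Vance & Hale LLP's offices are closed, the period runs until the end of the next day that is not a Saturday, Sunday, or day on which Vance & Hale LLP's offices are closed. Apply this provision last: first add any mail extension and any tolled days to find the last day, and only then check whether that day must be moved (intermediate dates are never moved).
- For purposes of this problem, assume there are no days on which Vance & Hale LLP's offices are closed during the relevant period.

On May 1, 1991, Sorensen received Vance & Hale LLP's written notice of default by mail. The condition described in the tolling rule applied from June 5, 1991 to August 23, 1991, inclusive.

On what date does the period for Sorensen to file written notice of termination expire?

6 months after May 1, 1991 is November 1, 1991.
Service was by mail, adding 5 days: November 1, 1991 + 5 days = November 6, 1991.
From June 5, 1991 through August 23, 1991 inclusive is 80 days; tolling adds 80 days: November 6, 1991 + 80 days = January 25, 1992.
January 25, 1992 is Saturday; January 26, 1992 is Sunday. The next qualifying day is January 27, 1992.

January 27, 1992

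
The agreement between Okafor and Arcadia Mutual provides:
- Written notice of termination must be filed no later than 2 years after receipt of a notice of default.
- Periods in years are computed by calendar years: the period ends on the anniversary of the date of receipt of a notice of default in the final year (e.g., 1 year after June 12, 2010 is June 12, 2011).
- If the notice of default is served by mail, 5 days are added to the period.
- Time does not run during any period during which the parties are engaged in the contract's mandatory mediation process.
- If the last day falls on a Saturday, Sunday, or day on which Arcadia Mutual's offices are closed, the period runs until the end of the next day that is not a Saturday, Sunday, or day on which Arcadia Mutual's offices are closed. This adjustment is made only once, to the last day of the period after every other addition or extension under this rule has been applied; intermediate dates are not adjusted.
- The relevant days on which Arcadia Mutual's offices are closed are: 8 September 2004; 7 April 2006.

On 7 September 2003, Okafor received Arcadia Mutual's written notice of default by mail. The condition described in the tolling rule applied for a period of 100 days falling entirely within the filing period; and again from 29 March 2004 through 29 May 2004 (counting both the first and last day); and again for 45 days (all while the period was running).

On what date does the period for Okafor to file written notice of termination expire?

April 10, 2006

2 years after 7 September 2003 is September 7, 2005.
Service was by mail, adding 5 days: September 7, 2005 + 5 days = September 12, 2005.
Tolling adds 100 days: September 12, 2005 + 100 days = December 21, 2005.
From March 29, 2004 through May 29, 2004 inclusive is 62 days; tolling adds 62 days: December 21, 2005 + 62 days = February 21, 2006.
Tolling adds 45 days: February 21, 2006 + 45 days = April 7, 2006.
April 7, 2006 is a listed holiday; April 8, 2006 is Saturday; April 9, 2006 is Sunday. The next qualifying day is April 10, 2006.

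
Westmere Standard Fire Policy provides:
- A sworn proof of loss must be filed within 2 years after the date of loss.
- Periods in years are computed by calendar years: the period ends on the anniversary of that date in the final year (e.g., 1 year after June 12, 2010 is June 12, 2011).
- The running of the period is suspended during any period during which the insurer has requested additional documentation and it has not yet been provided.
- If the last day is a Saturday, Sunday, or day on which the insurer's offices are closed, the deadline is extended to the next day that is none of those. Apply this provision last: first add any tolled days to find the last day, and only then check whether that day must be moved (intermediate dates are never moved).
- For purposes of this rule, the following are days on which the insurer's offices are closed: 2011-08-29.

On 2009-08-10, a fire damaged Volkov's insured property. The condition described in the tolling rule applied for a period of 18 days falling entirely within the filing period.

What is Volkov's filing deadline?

2 years after 2009-08-10 is August 10, 2011.
Tolling adds 18 days: August 10, 2011 + 18 days = August 28, 2011.
August 28, 2011 is Sunday; August 29, 2011 is a listed holiday. The next qualifying day is August 30, 2011.

August 30, 2011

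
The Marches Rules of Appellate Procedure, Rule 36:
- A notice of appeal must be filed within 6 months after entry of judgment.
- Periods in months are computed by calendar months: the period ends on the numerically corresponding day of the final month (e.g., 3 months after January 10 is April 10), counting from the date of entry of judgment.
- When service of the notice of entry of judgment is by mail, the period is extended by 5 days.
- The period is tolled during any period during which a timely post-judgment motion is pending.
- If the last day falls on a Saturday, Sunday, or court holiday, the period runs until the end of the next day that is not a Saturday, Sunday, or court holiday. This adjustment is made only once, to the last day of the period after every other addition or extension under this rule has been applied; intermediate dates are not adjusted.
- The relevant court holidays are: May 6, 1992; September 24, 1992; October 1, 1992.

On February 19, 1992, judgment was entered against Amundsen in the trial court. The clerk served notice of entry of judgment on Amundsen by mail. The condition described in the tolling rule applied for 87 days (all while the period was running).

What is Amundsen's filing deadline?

November 19, 1992

6 months after February 19, 1992 is August 19, 1992.
Service was by mail, adding 5 days: August 19, 1992 + 5 days = August 24, 1992.
Tolling adds 87 days: August 24, 1992 + 87 days = November 19, 1992.
November 19, 1992 is a Thursday and not a court holiday, so no extension applies.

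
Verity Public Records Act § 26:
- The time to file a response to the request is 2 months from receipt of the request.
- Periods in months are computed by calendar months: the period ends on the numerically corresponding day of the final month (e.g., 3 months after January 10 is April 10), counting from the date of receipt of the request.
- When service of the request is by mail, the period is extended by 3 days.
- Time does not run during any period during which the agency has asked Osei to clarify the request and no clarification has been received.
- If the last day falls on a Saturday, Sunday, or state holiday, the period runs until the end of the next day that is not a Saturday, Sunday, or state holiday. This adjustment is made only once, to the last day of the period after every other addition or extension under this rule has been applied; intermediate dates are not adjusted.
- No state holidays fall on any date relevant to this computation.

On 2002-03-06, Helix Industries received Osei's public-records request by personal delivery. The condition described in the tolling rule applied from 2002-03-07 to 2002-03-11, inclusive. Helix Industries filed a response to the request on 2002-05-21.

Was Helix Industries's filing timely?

No

2 months after 2002-03-06 is May 6, 2002.
Service was not by mail, so no mail extension applies.
From March 7, 2002 through March 11, 2002 inclusive is 5 days; tolling adds 5 days: May 6, 2002 + 5 days = May 11, 2002.
May 11, 2002 is Saturday; May 12, 2002 is Sunday. The next qualifying day is May 13, 2002.
The deadline is May 13, 2002; the filing on May 21, 2002 is after that date.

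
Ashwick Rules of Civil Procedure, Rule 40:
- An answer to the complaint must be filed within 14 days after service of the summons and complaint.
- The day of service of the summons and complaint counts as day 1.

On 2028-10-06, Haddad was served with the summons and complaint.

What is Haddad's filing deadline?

Counting 2028-10-06 as day 1, day 14 is October 19, 2028.

October 19, 2028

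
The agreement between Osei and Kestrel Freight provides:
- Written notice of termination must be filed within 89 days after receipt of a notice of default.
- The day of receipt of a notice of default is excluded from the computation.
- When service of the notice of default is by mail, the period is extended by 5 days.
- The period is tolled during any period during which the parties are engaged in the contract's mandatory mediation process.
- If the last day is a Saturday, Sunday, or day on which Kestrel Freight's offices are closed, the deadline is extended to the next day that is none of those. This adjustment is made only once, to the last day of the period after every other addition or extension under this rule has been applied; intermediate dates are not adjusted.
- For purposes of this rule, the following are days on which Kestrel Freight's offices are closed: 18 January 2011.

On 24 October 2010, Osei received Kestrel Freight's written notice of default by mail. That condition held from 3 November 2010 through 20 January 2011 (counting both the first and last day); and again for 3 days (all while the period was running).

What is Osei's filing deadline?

89 days after 24 October 2010 is January 21, 2011.
Service was by mail, adding 5 days: January 21, 2011 + 5 days = January 26, 2011.
From November 3, 2010 through January 20, 2011 inclusive is 79 days; tolling adds 79 days: January 26, 2011 + 79 days = April 15, 2011.
Tolling adds 3 days: April 15, 2011 + 3 days = April 18, 2011.
April 18, 2011 is a Monday and not a day on which Kestrel Freight's offices are closed, so no extension applies.

April 18, 2011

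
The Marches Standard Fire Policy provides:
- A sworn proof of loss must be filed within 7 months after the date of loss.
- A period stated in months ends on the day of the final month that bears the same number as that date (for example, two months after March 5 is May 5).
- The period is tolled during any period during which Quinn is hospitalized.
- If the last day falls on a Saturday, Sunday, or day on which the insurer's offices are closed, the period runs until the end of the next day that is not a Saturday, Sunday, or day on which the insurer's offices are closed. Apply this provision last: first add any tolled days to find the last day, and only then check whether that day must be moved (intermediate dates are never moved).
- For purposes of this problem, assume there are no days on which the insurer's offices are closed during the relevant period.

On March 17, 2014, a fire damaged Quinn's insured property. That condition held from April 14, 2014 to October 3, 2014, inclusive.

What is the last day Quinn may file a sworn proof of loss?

7 months after March 17, 2014 is October 17, 2014.
From April 14, 2014 through October 3, 2014 inclusive is 173 days; tolling adds 173 days: October 17, 2014 + 173 days = April 8, 2015.
April 8, 2015 is a Wednesday and not a day on which the insurer's offices are closed, so no extension applies.

April 8, 2015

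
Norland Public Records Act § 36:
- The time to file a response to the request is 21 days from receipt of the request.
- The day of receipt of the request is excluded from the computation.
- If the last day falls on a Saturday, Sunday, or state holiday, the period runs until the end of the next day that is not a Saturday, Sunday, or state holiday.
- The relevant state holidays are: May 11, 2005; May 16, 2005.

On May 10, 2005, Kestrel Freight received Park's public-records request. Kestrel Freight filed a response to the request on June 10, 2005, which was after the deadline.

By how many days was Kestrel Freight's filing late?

10 days

21 days after May 10, 2005 is May 31, 2005.
May 31, 2005 is a Tuesday and not a state holiday, so no extension applies.
The deadline is May 31, 2005; from May 31, 2005 to June 10, 2005 is 10 days.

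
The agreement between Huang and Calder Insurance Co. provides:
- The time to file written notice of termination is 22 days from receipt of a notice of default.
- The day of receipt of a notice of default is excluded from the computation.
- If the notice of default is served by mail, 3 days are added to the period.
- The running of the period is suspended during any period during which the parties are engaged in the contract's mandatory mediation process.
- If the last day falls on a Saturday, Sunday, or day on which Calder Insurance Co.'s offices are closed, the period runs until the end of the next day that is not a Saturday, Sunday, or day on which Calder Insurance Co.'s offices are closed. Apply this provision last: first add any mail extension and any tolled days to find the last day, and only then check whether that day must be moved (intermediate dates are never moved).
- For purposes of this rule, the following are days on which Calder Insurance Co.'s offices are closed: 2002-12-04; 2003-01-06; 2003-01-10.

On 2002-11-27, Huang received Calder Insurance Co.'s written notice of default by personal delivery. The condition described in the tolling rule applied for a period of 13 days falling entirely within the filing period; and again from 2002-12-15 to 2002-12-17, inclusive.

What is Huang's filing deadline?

January 7, 2003

22 days after 2002-11-27 is December 19, 2002.
Service was not by mail, so no mail extension applies.
Tolling adds 13 days: December 19, 2002 + 13 days = January 1, 2003.
From December 15, 2002 through December 17, 2002 inclusive is 3 days; tolling adds 3 days: January 1, 2003 + 3 days = January 4, 2003.
January 4, 2003 is Saturday; January 5, 2003 is Sunday; January 6, 2003 is a listed holiday. The next qualifying day is January 7, 2003.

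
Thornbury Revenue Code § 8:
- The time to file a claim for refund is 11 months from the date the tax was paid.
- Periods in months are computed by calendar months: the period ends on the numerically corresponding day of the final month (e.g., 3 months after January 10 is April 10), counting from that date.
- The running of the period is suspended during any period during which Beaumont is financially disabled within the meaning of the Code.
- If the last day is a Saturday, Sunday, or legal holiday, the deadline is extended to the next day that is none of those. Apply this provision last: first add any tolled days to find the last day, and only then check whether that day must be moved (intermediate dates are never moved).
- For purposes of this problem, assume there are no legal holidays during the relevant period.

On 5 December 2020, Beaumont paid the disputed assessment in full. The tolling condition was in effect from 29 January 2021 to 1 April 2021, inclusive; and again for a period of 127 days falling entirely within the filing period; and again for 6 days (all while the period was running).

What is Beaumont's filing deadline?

11 months after 5 December 2020 is November 5, 2021.
From January 29, 2021 through April 1, 2021 inclusive is 63 days; tolling adds 63 days: November 5, 2021 + 63 days = January 7, 2022.
Tolling adds 127 days: January 7, 2022 + 127 days = May 14, 2022.
Tolling adds 6 days: May 14, 2022 + 6 days = May 20, 2022.
May 20, 2022 is a Friday and not a legal holiday, so no extension applies.

May 20, 2022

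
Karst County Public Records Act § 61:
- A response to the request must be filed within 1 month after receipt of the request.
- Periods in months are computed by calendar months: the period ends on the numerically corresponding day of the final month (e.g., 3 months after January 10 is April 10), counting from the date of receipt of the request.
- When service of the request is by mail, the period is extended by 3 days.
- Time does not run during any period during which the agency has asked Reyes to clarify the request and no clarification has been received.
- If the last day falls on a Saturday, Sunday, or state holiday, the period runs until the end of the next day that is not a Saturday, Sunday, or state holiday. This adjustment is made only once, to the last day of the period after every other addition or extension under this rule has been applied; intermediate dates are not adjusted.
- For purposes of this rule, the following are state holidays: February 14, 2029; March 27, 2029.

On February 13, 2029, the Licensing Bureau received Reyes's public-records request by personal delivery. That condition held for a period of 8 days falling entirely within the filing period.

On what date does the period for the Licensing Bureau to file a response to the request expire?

March 21, 2029

1 month after February 13, 2029 is March 13, 2029.
Service was not by mail, so no mail extension applies.
Tolling adds 8 days: March 13, 2029 + 8 days = March 21, 2029.
March 21, 2029 is a Wednesday and not a state holiday, so no extension applies.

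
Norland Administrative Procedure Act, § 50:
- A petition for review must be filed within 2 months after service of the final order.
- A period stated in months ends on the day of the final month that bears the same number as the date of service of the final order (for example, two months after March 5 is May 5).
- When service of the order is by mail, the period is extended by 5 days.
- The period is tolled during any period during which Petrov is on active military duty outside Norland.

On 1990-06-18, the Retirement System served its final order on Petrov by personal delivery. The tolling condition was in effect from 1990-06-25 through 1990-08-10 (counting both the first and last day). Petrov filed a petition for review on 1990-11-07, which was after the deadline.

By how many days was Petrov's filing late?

34 days

2 months after 1990-06-18 is August 18, 1990.
Service was not by mail, so no mail extension applies.
From June 25, 1990 through August 10, 1990 inclusive is 47 days; tolling adds 47 days: August 18, 1990 + 47 days = October 4, 1990.
The deadline is October 4, 1990; from October 4, 1990 to November 7, 1990 is 34 days.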